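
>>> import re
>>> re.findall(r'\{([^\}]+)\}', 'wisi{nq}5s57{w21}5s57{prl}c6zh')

['nq', 'w21', 'prl']

Walking the string: at [4:8] match '{nq}', group 1 = 'nq'; at [12:17] match '{w21}', group 1 = 'w21'; at [21:26] match '{prl}', group 1 = 'prl'.
`findall` collects group 1 from each match (3 total).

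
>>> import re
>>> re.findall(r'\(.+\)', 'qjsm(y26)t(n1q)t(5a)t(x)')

No capturing groups, so `findall` returns the 1 full match string.

['(y26)t(n1q)t(5a)t(x)']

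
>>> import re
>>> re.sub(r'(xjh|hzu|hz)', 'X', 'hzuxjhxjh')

'XXX'

`|` is ordered: at each position the engine commits to the first alternative that works.
Matches: at [0:3] → 'hzu'; at [3:6] → 'xjh'; at [6:9] → 'xjh'.
Each match is replaced by 'X'.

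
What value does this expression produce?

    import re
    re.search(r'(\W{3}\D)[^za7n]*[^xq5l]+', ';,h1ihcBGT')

The pattern matches exactly 3 of a non-word character, then a non-digit (captured); then zero or more of any character except [za7n], then one or more of any character except [xq5l].
`search` walks the string left to right and returns the first match it finds.
Here the pattern never matches, so the call returns None.

None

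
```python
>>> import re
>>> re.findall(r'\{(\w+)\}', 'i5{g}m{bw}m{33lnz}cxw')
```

One capturing group, so `findall` returns just the captured substring from each match — 3 in all.

['g', 'bw', '33lnz']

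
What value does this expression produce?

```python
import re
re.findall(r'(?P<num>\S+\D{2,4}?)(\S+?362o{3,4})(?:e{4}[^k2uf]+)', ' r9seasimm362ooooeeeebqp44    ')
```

This matches one or more of a non-whitespace character, then 2 to 4 of a non-digit (lazy) (captured as 'num'); then one or more of a non-whitespace character (lazy), then the literal '362', then 3 to 4 of a literal 'o' (captured); then exactly 4 of the literal 'e', then one or more of any character except [k2uf] (non-capturing group).
Walking the string: at [1:30] match 'r9seasimm362ooooeeeebqp44    ', groups = ('r9seasim', 'm362oooo').
2 groups means the one result is a tuple of 2 captured strings — 1 here.

[('r9seasim', 'm362oooo')]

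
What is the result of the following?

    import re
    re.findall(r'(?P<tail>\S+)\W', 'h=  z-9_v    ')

Pattern: one or more of a non-whitespace character (captured as 'tail'); then a non-word character.
Because there's exactly one group, `findall` drops the full match and keeps group 1 from each hit.

['h=', 'z-9_v']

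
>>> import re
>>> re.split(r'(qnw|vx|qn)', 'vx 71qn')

['', 'vx', ' 71', 'qn', '']

`re.split` interleaves the captured-group text with the surrounding fragments.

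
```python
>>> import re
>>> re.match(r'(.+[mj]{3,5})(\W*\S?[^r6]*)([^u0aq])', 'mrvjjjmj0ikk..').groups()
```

The match spans [0:14] → 'mrvjjjmj0ikk..'.
Captured: group 1 = 'mrvjjjmj', group 2 = '0ikk.', group 3 = '.'.

('mrvjjjmj', '0ikk.', '.')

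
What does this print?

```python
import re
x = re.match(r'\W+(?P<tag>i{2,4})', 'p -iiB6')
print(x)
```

None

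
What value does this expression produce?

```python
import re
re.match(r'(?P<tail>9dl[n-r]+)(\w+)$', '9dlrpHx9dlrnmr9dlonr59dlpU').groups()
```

('9dlrp', 'Hx9dlrnmr9dlonr59dlpU')

Pattern: the literal '9dl', then one or more of a character in [n-r] (captured as 'tail'); then one or more of a word character (captured); then anchored at the end.
`re.match` won't scan ahead — the pattern has to work from the very first character.
The match spans [0:26] → '9dlrpHx9dlrnmr9dlonr59dlpU'.
Captured: group 1 = '9dlrp', group 2 = 'Hx9dlrnmr9dlonr59dlpU'.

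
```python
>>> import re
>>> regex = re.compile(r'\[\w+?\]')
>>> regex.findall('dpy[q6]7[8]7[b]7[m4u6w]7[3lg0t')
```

Walking the string: at [3:7] → '[q6]'; at [8:11] → '[8]'; at [12:15] → '[b]'; at [16:23] → '[m4u6w]'.
With no groups in the pattern, `findall` gives back each whole match — 4 here.

['[q6]', '[8]', '[b]', '[m4u6w]']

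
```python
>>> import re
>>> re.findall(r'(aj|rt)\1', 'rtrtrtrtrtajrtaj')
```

['rt', 'rt']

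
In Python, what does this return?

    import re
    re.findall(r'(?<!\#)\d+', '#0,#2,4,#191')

The negative lookahead/lookbehind blocks any match where the forbidden context is present.
Matches: at [6:7] → '4'; at [10:12] → '91'.
No capturing groups, so `findall` returns the 2 full match strings.

['4', '91']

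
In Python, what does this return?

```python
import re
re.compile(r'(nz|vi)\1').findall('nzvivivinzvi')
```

['vi']

A backreference is literal: `\1` must see the identical characters the first group matched.
Because there's exactly one group, `findall` drops the full match and keeps group 1 from the one hit.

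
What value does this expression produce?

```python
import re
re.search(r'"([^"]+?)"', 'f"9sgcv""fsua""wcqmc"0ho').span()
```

(1, 8)

`re.search` tries every starting position until one works.
The match spans [1:8] → '"9sgcv"'.
Captured: group 1 = '9sgcv'.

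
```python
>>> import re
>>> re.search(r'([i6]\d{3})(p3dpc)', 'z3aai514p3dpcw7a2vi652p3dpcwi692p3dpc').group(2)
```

The match spans [4:13] → 'i514p3dpc'.
Captured: group 1 = 'i514', group 2 = 'p3dpc'.

'p3dpc'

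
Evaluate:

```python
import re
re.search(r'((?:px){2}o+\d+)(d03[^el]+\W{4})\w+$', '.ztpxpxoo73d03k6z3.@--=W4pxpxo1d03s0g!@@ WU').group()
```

'pxpxoo73d03k6z3.@--=W4pxpxo1d03s0g!@@ WU'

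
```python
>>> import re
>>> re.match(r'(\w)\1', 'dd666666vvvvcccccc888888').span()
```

The backreference `\1` re-matches whatever the first group consumed, character for character.
`re.match` won't scan ahead — the pattern has to work from the very first character.
The match spans [0:2] → 'dd'.
Captured: group 1 = 'd'.

(0, 2)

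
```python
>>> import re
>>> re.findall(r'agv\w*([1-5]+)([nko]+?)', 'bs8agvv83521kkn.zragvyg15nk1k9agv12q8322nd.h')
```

[('1', 'k'), ('2', 'n')]

The `?` after the quantifier makes it lazy — it takes as little as possible before letting the rest of the pattern try.
Multiple groups make `findall` return tuples — one 2-tuple for each match.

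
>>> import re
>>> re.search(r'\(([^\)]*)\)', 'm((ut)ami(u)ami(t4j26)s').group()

The match spans [1:6] → '((ut)'.

'((ut)'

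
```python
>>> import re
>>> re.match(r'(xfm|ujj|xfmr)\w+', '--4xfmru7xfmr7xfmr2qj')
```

None

`re.match` won't scan ahead — the pattern has to work from the very first character.
Here the pattern fails at index 0, so the call returns None.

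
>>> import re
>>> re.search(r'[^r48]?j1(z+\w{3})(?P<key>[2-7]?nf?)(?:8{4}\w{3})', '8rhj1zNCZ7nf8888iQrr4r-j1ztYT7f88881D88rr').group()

'hj1zNCZ7nf8888iQr'

The pattern matches optionally any character except [r48], then the literal 'j1'; then one or more of a literal 'z', then exactly 3 of a word character (captured); then optionally a character in [2-7], then a literal 'n', then optionally a literal 'f' (captured as 'key'); then exactly 4 of a literal '8', then exactly 3 of a word character (non-capturing group).
`re.search` scans for the first position where the pattern succeeds.
The match spans [2:19] → 'hj1zNCZ7nf8888iQr'.
Captured: group 1 = 'zNCZ', group 2 = '7nf'.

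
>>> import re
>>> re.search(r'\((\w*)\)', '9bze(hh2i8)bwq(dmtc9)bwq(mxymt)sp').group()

'(hh2i8)'

`re.search` tries every starting position until one works.
The match spans [4:11] → '(hh2i8)'.
Captured: group 1 = 'hh2i8'.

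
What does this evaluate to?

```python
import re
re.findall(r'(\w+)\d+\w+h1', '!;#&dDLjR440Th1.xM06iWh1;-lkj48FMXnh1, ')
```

This matches one or more of a word character (captured); then one or more of a digit; then one or more of a word character, then the literal 'h1'.
Walking the string: at [4:15] match 'dDLjR440Th1', group 1 = 'dDLjR44'; at [16:24] match 'xM06iWh1', group 1 = 'xM0'; at [26:37] match 'lkj48FMXnh1', group 1 = 'lkj4'.
With a single group, `findall` returns only what that group captured — 3 items.

['dDLjR44', 'xM0', 'lkj4']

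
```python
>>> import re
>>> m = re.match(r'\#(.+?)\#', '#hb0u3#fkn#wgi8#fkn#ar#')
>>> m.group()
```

'#hb0u3#'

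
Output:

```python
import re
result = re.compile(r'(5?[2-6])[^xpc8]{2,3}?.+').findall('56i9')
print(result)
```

['5']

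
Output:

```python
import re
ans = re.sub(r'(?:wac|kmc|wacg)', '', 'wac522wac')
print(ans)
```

Every occurrence is swapped for ''.

522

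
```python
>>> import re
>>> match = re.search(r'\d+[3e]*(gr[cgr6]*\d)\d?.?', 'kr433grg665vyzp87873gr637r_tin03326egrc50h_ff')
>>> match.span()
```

(2, 12)

Pattern: one or more of a digit; then zero or more of one of [3e]; then the literal 'gr', then zero or more of one of [cgr6], then a digit (captured); then optionally a digit, then optionally any character.
`re.search` tries every starting position until one works.
The match spans [2:12] → '433grg665v'.
Captured: group 1 = 'grg665'.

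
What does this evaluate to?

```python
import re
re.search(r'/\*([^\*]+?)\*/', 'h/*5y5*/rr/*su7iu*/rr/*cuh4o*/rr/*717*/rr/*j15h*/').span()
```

Unlike `match`, `search` isn't anchored — it looks for the pattern anywhere in the string.
The match spans [1:8] → '/*5y5*/'.
Captured: group 1 = '5y5'.

(1, 8)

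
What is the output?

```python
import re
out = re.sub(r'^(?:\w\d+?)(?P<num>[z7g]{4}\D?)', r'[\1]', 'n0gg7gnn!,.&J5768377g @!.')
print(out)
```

Pattern: anchored at the start of the string; then a word character, then one or more of a digit (lazy) (non-capturing group); then exactly 4 of one of [z7g], then optionally a non-digit (captured as 'num').
Matches: at [0:7] → 'n0gg7gn'.
Each match is replaced using the text its own group 1 captured.

[gg7gn]n!,.&J5768377g @!.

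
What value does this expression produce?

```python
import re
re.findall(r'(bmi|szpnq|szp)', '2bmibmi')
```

['bmi', 'bmi']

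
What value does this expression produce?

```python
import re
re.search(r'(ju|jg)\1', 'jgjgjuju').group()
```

'jgjg'

`\1` has to match the exact text group 1 already captured.
`re.search` scans for the first position where the pattern succeeds.
The match spans [0:4] → 'jgjg'.
Captured: group 1 = 'jg'.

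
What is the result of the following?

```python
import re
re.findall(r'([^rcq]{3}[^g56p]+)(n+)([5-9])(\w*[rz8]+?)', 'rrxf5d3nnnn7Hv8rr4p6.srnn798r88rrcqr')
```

Pattern: exactly 3 of any character except [rcq], then one or more of any character except [g56p] (captured); then one or more of a literal 'n' (captured); then a character in [5-9] (captured); then zero or more of a word character, then one or more of one of [rz8] (lazy) (captured).
Matches: at [2:17] match 'xf5d3nnnn7Hv8rr', groups = ('xf5d3nnn', 'n', '7', 'Hv8rr'); at [17:36] match '4p6.srnn798r88rrcqr', groups = ('4p6.srn', 'n', '7', '98r88rrcqr').
Multiple groups make `findall` return tuples — one 4-tuple for each match.

[('xf5d3nnn', 'n', '7', 'Hv8rr'), ('4p6.srn', 'n', '7', '98r88rrcqr')]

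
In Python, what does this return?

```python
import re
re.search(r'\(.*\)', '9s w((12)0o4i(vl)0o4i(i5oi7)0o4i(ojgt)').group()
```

'((12)0o4i(vl)0o4i(i5oi7)0o4i(ojgt)'

The match spans [4:38] → '((12)0o4i(vl)0o4i(i5oi7)0o4i(ojgt)'.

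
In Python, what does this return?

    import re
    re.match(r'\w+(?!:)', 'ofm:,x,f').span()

(0, 2)

A negative assertion filters positions out without eating any characters.
With `match`, the pattern is implicitly anchored at the beginning.
The match spans [0:2] → 'of'.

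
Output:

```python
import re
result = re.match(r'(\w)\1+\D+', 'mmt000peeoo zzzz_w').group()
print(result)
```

mmt

A backreference is literal: `\1` must see the identical characters the first group matched.
`re.match` won't scan ahead — the pattern has to work from the very first character.
The match spans [0:3] → 'mmt'.
Captured: group 1 = 'm'.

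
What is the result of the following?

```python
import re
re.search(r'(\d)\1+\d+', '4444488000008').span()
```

(0, 13)

`\1` has to match the exact text group 1 already captured.
The match spans [0:13] → '4444488000008'.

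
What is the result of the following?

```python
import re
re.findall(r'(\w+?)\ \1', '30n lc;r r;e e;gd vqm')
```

The backreference `\1` re-matches whatever the first group consumed, character for character.
Matches: at [7:10] match 'r r', group 1 = 'r'; at [11:14] match 'e e', group 1 = 'e'.
One capturing group, so `findall` returns just the captured substring from each match — 2 in all.

['r', 'e']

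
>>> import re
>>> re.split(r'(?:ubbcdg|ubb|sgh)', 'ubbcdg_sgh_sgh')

['', '_', '_', '']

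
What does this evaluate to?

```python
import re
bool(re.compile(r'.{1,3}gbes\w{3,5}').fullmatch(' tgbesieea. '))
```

False

`fullmatch` succeeds only if the pattern covers the string from start to end.
Here the pattern can't cover the whole string, so the call returns None, and `bool(None)` is False.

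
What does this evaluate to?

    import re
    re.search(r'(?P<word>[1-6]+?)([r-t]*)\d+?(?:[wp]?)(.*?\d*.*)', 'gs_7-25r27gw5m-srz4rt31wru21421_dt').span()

(5, 34)

The match spans [5:34] → '25r27gw5m-srz4rt31wru21421_dt'.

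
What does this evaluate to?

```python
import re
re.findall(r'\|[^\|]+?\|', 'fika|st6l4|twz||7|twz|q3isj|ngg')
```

['|st6l4|', '|7|', '|q3isj|']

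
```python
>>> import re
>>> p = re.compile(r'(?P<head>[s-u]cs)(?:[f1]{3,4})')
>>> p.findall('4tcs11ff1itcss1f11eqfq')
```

['tcs']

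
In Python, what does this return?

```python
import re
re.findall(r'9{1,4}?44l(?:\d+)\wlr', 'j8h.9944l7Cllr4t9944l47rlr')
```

['9944l47rlr']

The pattern matches 1 to 4 of the literal '9' (lazy), then the literal '44l'; then one or more of a digit (non-capturing group); then a word character, then the literal 'lr'.
Walking the string: at [16:26] → '9944l47rlr'.
No capturing groups, so `findall` returns the 1 full match string.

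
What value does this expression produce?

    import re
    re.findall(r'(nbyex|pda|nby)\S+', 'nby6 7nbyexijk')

['nby', 'nbyex']

The regex engine tests alternatives in the order written; an earlier branch that matches wins even if a later one would match more.
With a single group, `findall` returns only what that group captured — 2 items.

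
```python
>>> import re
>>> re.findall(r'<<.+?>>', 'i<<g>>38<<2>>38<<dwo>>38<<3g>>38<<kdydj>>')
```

['<<g>>', '<<2>>', '<<dwo>>', '<<3g>>', '<<kdydj>>']

Scanning left to right: at [1:6] → '<<g>>'; at [8:13] → '<<2>>'; at [15:22] → '<<dwo>>'; at [24:30] → '<<3g>>'; at [32:41] → '<<kdydj>>'.
`findall` yields the raw match text (5 of them) because the pattern has no groups.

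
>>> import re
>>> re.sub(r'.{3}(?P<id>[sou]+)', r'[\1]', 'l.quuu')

'[uuu]'

The pattern matches exactly 3 of any character; then one or more of one of [sou] (captured as 'id').
Matches: at [0:6] → 'l.quuu'.
`\1` in the replacement pulls in group 1's text for each match.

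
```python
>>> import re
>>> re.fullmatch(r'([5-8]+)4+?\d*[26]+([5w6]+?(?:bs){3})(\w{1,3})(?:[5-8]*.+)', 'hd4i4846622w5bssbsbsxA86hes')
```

`re.fullmatch` is like wrapping the pattern in `^…$` (in single-line mode).
Here there's no way to consume every character, so the call returns None.

None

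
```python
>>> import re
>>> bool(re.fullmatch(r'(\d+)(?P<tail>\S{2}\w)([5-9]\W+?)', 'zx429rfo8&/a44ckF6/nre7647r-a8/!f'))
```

False

This matches one or more of a digit (captured); then exactly 2 of a non-whitespace character, then a word character (captured as 'tail'); then a character in [5-9], then one or more of a non-word character (lazy) (captured).
`re.fullmatch` requires the pattern to consume the entire string.
Here the pattern can't cover the whole string, so the call returns None, and `bool(None)` is False.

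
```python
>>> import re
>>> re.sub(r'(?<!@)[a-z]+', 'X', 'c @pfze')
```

The negative lookahead/lookbehind blocks any match where the forbidden context is present.
Every occurrence is swapped for 'X'.

'X @pX'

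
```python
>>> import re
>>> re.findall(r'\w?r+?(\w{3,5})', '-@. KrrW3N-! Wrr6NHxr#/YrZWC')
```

['rW3N', 'r6NHx', 'ZWC']

With the lazy modifier that quantifier settles for the fewest repetitions that let the rest of the pattern succeed (the atoms after it are unaffected and can still be greedy).
With a single group, `findall` returns only what that group captured — 3 items.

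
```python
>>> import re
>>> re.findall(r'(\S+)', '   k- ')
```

The pattern matches one or more of a non-whitespace character (captured).
Walking the string: at [3:5] match 'k-', group 1 = 'k-'.
Because there's exactly one group, `findall` drops the full match and keeps group 1 from the one hit.

['k-']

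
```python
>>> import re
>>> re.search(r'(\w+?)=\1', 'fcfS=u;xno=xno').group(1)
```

'xno'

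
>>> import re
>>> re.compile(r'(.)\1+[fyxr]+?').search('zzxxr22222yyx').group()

'zzx'

`\1` is not a pattern — it's the concrete string captured by group 1, re-applied verbatim.
`search` walks the string left to right and returns the first match it finds.
The match spans [0:3] → 'zzx'.
Captured: group 1 = 'z'.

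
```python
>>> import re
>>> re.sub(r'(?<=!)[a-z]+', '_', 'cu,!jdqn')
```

The positive lookaround only admits positions where the adjacent text matches; those characters stay outside the span.
Matches: at [4:8] → 'jdqn'.
`sub` substitutes '_' at each match site.

'cu,!_'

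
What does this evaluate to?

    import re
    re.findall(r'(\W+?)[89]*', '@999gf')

['@']

With a single group, `findall` returns only what that group captured — 1 item.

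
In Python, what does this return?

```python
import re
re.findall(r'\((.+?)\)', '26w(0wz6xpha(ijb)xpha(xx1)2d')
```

['0wz6xpha(ijb', 'xx1']

With the lazy modifier that quantifier settles for the fewest repetitions that let the rest of the pattern succeed (the atoms after it are unaffected and can still be greedy).
Matches: at [3:17] match '(0wz6xpha(ijb)', group 1 = '0wz6xpha(ijb'; at [21:26] match '(xx1)', group 1 = 'xx1'.
With a single group, `findall` returns only what that group captured — 2 items.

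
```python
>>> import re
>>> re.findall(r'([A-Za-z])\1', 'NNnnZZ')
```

['N', 'n', 'Z']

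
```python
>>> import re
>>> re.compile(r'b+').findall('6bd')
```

['b']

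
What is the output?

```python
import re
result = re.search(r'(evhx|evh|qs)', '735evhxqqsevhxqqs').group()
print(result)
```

evhx

Branches in `(...|...)` are attempted left-to-right; the first branch that allows the whole pattern to succeed is taken.
Unlike `match`, `search` isn't anchored — it looks for the pattern anywhere in the string.
The match spans [3:7] → 'evhx'.
Captured: group 1 = 'evhx'.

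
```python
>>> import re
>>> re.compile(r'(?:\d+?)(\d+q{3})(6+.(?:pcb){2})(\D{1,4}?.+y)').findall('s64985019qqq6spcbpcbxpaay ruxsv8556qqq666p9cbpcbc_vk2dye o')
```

With the lazy modifier that quantifier settles for the fewest repetitions that let the rest of the pattern succeed (the atoms after it are unaffected and can still be greedy).
`findall` packs the 3 group values into a tuple for every match.

[('4985019qqq', '6spcbpcb', 'xpaay ruxsv8556qqq666p9cbpcbc_vk2dy')]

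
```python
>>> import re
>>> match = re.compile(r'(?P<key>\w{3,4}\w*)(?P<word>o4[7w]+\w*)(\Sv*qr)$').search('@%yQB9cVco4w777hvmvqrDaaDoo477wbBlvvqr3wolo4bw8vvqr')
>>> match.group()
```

This matches 3 to 4 of a word character, then zero or more of a word character (captured as 'key'); then the literal 'o4', then one or more of one of [7w], then zero or more of a word character (captured as 'word'); then a non-whitespace character, then zero or more of the literal 'v', then the literal 'qr' (captured); then anchored at the end.
The match spans [2:51] → 'yQB9cVco4w777hvmvqrDaaDoo477wbBlvvqr3wolo4bw8vvqr'.

'yQB9cVco4w777hvmvqrDaaDoo477wbBlvvqr3wolo4bw8vvqr'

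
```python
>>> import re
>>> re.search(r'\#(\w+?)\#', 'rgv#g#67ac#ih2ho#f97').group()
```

'#g#'

The match spans [3:6] → '#g#'.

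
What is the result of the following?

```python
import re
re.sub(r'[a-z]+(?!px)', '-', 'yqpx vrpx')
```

'- -'

The negative lookahead/lookbehind blocks any match where the forbidden context is present.
Matches: at [0:4] → 'yqpx'; at [5:9] → 'vrpx'.
Each match is replaced by '-'.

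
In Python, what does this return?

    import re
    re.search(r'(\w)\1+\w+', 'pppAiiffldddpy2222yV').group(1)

'p'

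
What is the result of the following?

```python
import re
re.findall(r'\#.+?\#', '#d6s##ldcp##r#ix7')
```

['#d6s#', '#ldcp#', '#r#']

A non-greedy quantifier consumes as few characters as it can — just enough that the remainder of the pattern still matches from where it stops; whatever follows it matches normally.
Scanning left to right: at [0:5] → '#d6s#'; at [5:11] → '#ldcp#'; at [11:14] → '#r#'.
With no groups in the pattern, `findall` gives back each whole match — 3 here.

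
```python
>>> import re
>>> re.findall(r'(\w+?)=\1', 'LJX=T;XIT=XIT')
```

['XIT']

The backreference `\1` re-matches whatever the first group consumed, character for character.
Matches: at [6:13] match 'XIT=XIT', group 1 = 'XIT'.
With a single group, `findall` returns only what that group captured — 1 item.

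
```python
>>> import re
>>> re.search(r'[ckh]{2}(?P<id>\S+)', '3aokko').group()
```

'kko'

The match spans [3:6] → 'kko'.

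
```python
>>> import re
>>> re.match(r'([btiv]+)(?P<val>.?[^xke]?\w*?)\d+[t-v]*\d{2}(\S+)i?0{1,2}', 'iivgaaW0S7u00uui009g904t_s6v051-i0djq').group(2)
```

This matches one or more of one of [btiv] (captured); then optionally any character, then optionally any character except [xke], then zero or more of a word character (lazy) (captured as 'val'); then one or more of a digit, then zero or more of a character in [t-v], then exactly 2 of a digit; then one or more of a non-whitespace character (captured); then optionally the literal 'i', then 1 to 2 of the literal '0'.
A `+?`/`*?`/`{m,n}?` starts at its minimum and grows only as far as needed for what follows to match.
With `match`, the pattern is implicitly anchored at the beginning.
The match spans [0:34] → 'iivgaaW0S7u00uui009g904t_s6v051-i0'.
Captured: group 1 = 'iiv', group 2 = 'gaaW0S', group 3 = 'uui009g904t_s6v051-i'.

'gaaW0S'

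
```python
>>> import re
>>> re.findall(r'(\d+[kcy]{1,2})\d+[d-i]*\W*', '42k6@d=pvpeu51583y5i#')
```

['42k', '51583y']

The pattern matches one or more of a digit, then 1 to 2 of one of [kcy] (captured); then one or more of a digit, then zero or more of a character in [d-i], then zero or more of a non-word character.
Matches: at [0:5] match '42k6@', group 1 = '42k'; at [12:21] match '51583y5i#', group 1 = '51583y'.
`findall` collects group 1 from each match (2 total).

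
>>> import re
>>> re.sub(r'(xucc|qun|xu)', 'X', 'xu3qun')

Matches: at [0:2] → 'xu'; at [3:6] → 'qun'.
Each match is replaced by 'X'.

'X3X'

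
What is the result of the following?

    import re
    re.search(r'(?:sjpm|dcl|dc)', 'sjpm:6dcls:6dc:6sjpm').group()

Unlike `match`, `search` isn't anchored — it looks for the pattern anywhere in the string.
The match spans [0:4] → 'sjpm'.

'sjpm'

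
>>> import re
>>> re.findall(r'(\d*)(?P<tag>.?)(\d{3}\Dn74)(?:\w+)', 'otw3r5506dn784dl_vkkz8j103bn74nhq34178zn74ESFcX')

[('8', 'j', '103bn74')]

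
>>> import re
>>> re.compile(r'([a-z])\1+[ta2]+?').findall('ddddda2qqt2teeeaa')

['d', 'q', 'e']

After group 1 captures some text, `\1` only succeeds where that same text appears again.
Scanning left to right: at [0:6] match 'ddddda', group 1 = 'd'; at [7:10] match 'qqt', group 1 = 'q'; at [12:16] match 'eeea', group 1 = 'e'.
Because there's exactly one group, `findall` drops the full match and keeps group 1 from each hit.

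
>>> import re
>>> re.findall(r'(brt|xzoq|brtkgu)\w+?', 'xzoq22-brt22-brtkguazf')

Branches in `(...|...)` are attempted left-to-right; the first branch that allows the whole pattern to succeed is taken.
Because there's exactly one group, `findall` drops the full match and keeps group 1 from each hit.

['xzoq', 'brt', 'brt']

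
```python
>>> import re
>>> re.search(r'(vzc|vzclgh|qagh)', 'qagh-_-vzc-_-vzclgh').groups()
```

`search` walks the string left to right and returns the first match it finds.
The match spans [0:4] → 'qagh'.
Captured: group 1 = 'qagh'.

('qagh',)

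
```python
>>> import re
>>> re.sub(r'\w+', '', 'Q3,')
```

','

This matches one or more of a word character.
`sub` substitutes '' at each match site.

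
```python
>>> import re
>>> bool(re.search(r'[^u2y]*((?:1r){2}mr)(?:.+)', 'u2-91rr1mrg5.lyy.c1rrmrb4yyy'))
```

This matches zero or more of any character except [u2y]; then the literal '1r' repeated 2 times, then the literal 'mr' (captured); then one or more of any character (non-capturing group).
Unlike `match`, `search` isn't anchored — it looks for the pattern anywhere in the string.
Here no position works, so the call returns None, and `bool(None)` is False.

False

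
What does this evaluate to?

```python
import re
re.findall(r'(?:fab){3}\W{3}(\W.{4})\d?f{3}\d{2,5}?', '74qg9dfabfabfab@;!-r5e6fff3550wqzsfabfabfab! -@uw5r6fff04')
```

One capturing group, so `findall` returns just the captured substring from each match — 2 in all.

['-r5e6', '@uw5r']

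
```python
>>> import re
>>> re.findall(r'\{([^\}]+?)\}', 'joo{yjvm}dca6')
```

['yjvm']

With a single group, `findall` returns only what that group captured — 1 item.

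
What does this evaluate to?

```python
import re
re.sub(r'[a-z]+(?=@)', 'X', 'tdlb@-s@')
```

'X@-X@'

The lookaround is zero-width — it requires the adjacent text to match without consuming it, so the asserted text isn't part of the match.
Matches: at [0:4] → 'tdlb'; at [6:7] → 's'.
Each match is replaced by 'X'.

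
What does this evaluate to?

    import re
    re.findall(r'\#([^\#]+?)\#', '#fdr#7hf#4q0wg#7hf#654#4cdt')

Scanning left to right: at [0:5] match '#fdr#', group 1 = 'fdr'; at [8:15] match '#4q0wg#', group 1 = '4q0wg'; at [18:23] match '#654#', group 1 = '654'.
Because there's exactly one group, `findall` drops the full match and keeps group 1 from each hit.

['fdr', '4q0wg', '654']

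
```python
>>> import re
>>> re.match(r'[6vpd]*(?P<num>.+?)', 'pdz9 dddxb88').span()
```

With `match`, the pattern is implicitly anchored at the beginning.
The match spans [0:3] → 'pdz'.

(0, 3)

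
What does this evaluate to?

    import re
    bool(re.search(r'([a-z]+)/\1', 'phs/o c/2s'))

False

`\1` is not a pattern — it's the concrete string captured by group 1, re-applied verbatim.
Here no position works, so the call returns None, and `bool(None)` is False.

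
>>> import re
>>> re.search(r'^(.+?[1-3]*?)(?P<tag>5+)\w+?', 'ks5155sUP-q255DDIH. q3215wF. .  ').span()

(0, 4)

This matches anchored at the start of the string; then one or more of any character (lazy), then zero or more of a character in [1-3] (lazy) (captured); then one or more of a literal '5' (captured as 'tag'); then one or more of a word character (lazy).
With the lazy modifier that quantifier settles for the fewest repetitions that let the rest of the pattern succeed (the atoms after it are unaffected and can still be greedy).
`search` walks the string left to right and returns the first match it finds.
The match spans [0:4] → 'ks51'.
Captured: group 1 = 'ks', group 2 = '5'.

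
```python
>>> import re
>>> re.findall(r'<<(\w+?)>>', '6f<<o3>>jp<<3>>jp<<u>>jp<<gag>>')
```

Matches: at [2:8] match '<<o3>>', group 1 = 'o3'; at [10:15] match '<<3>>', group 1 = '3'; at [17:22] match '<<u>>', group 1 = 'u'; at [24:31] match '<<gag>>', group 1 = 'gag'.
`findall` collects group 1 from each match (4 total).

['o3', '3', 'u', 'gag']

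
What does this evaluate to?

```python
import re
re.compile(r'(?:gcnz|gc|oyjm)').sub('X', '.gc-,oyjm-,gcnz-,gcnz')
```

The regex engine tests alternatives in the order written; an earlier branch that matches wins even if a later one would match more.
Matches: at [1:3] → 'gc'; at [5:9] → 'oyjm'; at [11:15] → 'gcnz'; at [17:21] → 'gcnz'.
Every occurrence is swapped for 'X'.

'.X-,X-,X-,X'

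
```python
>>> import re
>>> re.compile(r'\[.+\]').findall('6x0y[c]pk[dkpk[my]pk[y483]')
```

Matches: at [4:26] → '[c]pk[dkpk[my]pk[y483]'.
No capturing groups, so `findall` returns the 1 full match string.

['[c]pk[dkpk[my]pk[y483]']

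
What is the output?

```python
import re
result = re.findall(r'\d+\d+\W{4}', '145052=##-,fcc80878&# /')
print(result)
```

['145052=##-', '80878&# /']

Since nothing is captured, `findall` lists the 2 matched substrings directly.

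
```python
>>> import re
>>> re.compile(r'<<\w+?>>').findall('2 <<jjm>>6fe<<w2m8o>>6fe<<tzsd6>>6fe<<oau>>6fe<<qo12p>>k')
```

['<<jjm>>', '<<w2m8o>>', '<<tzsd6>>', '<<oau>>', '<<qo12p>>']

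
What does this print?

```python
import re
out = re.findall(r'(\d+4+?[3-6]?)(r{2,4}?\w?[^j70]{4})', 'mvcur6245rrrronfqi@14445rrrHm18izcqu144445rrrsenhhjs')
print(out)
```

[('6245', 'rrrronf'), ('14445', 'rrrHm18'), ('144445', 'rrrsenh')]

The pattern matches one or more of a digit, then one or more of the literal '4' (lazy), then optionally a character in [3-6] (captured); then 2 to 4 of a literal 'r' (lazy), then optionally a word character, then exactly 4 of any character except [j70] (captured).
A `+?`/`*?`/`{m,n}?` starts at its minimum and grows only as far as needed for what follows to match.
Scanning left to right: at [5:16] match '6245rrrronf', groups = ('6245', 'rrrronf'); at [19:31] match '14445rrrHm18', groups = ('14445', 'rrrHm18'); at [36:49] match '144445rrrsenh', groups = ('144445', 'rrrsenh').
2 groups means each result is a tuple of 2 captured strings — 3 here.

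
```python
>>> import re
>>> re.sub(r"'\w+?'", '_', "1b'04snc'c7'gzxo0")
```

Matches: at [2:9] → "'04snc'".
`sub` substitutes '_' at each match site.

"1b_c7'gzxo0"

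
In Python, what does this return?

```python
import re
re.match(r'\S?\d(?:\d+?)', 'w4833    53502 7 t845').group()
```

'w48'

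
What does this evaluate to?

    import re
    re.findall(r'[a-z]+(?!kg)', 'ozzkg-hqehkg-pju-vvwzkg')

['ozzkg', 'hqehkg', 'pju', 'vvwzkg']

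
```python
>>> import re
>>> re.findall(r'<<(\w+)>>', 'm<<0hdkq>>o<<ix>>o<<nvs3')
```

['0hdkq', 'ix']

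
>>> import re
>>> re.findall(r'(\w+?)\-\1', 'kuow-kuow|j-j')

`\1` has to match the exact text group 1 already captured.
Matches: at [0:9] match 'kuow-kuow', group 1 = 'kuow'; at [10:13] match 'j-j', group 1 = 'j'.
Because there's exactly one group, `findall` drops the full match and keeps group 1 from each hit.

['kuow', 'j']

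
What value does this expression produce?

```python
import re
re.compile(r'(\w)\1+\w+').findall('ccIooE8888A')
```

['c']

The backreference `\1` re-matches whatever the first group consumed, character for character.
Because there's exactly one group, `findall` drops the full match and keeps group 1 from the one hit.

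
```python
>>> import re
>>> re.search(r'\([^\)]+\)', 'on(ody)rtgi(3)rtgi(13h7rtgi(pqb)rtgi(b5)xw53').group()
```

'(ody)'

The match spans [2:7] → '(ody)'.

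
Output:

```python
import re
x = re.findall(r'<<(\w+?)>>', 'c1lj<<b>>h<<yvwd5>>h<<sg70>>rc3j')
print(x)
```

['b', 'yvwd5', 'sg70']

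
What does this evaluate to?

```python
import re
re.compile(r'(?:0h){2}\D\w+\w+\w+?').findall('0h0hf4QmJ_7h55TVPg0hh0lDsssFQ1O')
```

Pattern: the literal '0h' repeated 2 times, then a non-digit, then one or more of a word character; then one or more of a word character, then one or more of a word character (lazy).
Walking the string: at [0:31] → '0h0hf4QmJ_7h55TVPg0hh0lDsssFQ1O'.
Since nothing is captured, `findall` lists the 1 matched substring directly.

['0h0hf4QmJ_7h55TVPg0hh0lDsssFQ1O']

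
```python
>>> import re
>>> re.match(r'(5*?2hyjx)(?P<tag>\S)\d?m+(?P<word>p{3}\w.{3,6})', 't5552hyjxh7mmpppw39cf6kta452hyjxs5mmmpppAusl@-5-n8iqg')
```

None

`match` is anchored at position 0; if the pattern doesn't fit there, it returns None.
Here the string doesn't start with a match, so the call returns None.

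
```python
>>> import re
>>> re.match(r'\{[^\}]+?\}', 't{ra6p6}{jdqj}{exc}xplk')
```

None

`re.match` only tries the pattern at the start of the string.
Here the string doesn't start with a match, so the call returns None.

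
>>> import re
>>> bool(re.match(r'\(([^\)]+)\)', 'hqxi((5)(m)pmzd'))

False

With `match`, the pattern is implicitly anchored at the beginning.
Here the string doesn't start with a match, so the call returns None, and `bool(None)` is False.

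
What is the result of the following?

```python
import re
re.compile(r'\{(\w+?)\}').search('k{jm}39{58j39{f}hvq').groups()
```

('jm',)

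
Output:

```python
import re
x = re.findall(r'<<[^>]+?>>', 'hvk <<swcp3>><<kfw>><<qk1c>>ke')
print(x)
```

['<<swcp3>>', '<<kfw>>', '<<qk1c>>']

Walking the string: at [4:13] → '<<swcp3>>'; at [13:20] → '<<kfw>>'; at [20:28] → '<<qk1c>>'.
No capturing groups, so `findall` returns the 3 full match strings.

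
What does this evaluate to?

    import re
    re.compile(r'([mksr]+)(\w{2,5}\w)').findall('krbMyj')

The pattern matches one or more of one of [mksr] (captured); then 2 to 5 of a word character, then a word character (captured).
`findall` packs the 2 group values into a tuple for every match.

[('kr', 'bMyj')]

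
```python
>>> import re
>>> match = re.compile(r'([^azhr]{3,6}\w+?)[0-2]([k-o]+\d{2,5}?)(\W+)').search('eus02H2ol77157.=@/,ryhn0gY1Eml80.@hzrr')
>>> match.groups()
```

Pattern: 3 to 6 of any character except [azhr], then one or more of a word character (lazy) (captured); then a character in [0-2]; then one or more of a character in [k-o], then 2 to 5 of a digit (lazy) (captured); then one or more of a non-word character (captured).
Unlike `match`, `search` isn't anchored — it looks for the pattern anywhere in the string.
The match spans [0:19] → 'eus02H2ol77157.=@/,'.
Captured: group 1 = 'eus02H', group 2 = 'ol77157', group 3 = '.=@/,'.

('eus02H', 'ol77157', '.=@/,')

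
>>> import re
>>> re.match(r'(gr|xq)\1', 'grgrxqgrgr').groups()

('gr',)

The match spans [0:4] → 'grgr'.
Captured: group 1 = 'gr'.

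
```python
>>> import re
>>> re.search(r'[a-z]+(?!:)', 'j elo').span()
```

The negative lookahead/lookbehind blocks any match where the forbidden context is present.
`re.search` tries every starting position until one works.
The match spans [0:1] → 'j'.

(0, 1)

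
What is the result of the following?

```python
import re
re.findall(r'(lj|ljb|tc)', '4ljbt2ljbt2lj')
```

['lj', 'lj', 'lj']

Alternation tries branches left to right and keeps the first one that lets the overall match succeed at that position.
Scanning left to right: at [1:3] match 'lj', group 1 = 'lj'; at [6:8] match 'lj', group 1 = 'lj'; at [11:13] match 'lj', group 1 = 'lj'.
With a single group, `findall` returns only what that group captured — 3 items.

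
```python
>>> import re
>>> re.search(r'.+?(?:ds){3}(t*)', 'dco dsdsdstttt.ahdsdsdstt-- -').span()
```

(0, 14)

A `+?`/`*?`/`{m,n}?` starts at its minimum and grows only as far as needed for what follows to match.
The match spans [0:14] → 'dco dsdsdstttt'.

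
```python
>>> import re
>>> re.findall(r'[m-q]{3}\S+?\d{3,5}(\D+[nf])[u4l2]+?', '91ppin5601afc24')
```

[]

Pattern: exactly 3 of a character in [m-q], then one or more of a non-whitespace character (lazy), then 3 to 5 of a digit; then one or more of a non-digit, then one of [nf] (captured); then one or more of one of [u4l2] (lazy).
With a single group, `findall` returns only what that group captured — 0 items.
Nothing in the string satisfies the pattern, so the list is empty.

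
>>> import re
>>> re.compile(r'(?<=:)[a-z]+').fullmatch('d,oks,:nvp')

None

For `fullmatch`, every character of the input must be accounted for by the pattern.
Here there's no way to consume every character, so the call returns None.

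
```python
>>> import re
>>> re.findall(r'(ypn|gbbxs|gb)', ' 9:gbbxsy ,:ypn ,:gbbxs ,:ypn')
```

The regex engine tests alternatives in the order written; an earlier branch that matches wins even if a later one would match more.
Walking the string: at [3:8] match 'gbbxs', group 1 = 'gbbxs'; at [12:15] match 'ypn', group 1 = 'ypn'; at [18:23] match 'gbbxs', group 1 = 'gbbxs'; at [26:29] match 'ypn', group 1 = 'ypn'.
With a single group, `findall` returns only what that group captured — 4 items.

['gbbxs', 'ypn', 'gbbxs', 'ypn']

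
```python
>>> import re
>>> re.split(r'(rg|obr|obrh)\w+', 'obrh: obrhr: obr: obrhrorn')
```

Alternation isn't longest-match — the leftmost alternative that fits at this position is chosen.
Matches to split on: at [0:4] → 'obrh'; at [6:11] → 'obrhr'; at [18:26] → 'obrhrorn'.
The group in the pattern means `split` returns the separators' captures alongside the pieces.

['', 'obr', ': ', 'obr', ': obr: ', 'obr', '']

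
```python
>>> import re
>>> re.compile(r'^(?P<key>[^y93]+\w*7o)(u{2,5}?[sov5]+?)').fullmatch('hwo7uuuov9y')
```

`re.fullmatch` requires the pattern to consume the entire string.
Here the pattern can't cover the whole string, so the call returns None.

None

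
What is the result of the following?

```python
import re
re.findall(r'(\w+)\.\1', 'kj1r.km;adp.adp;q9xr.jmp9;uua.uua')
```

['adp', 'uua']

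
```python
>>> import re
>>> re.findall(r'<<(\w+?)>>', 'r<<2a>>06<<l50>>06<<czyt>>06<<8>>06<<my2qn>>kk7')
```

Walking the string: at [1:7] match '<<2a>>', group 1 = '2a'; at [9:16] match '<<l50>>', group 1 = 'l50'; at [18:26] match '<<czyt>>', group 1 = 'czyt'; at [28:33] match '<<8>>', group 1 = '8'; at [35:44] match '<<my2qn>>', group 1 = 'my2qn'.
Because there's exactly one group, `findall` drops the full match and keeps group 1 from each hit.

['2a', 'l50', 'czyt', '8', 'my2qn']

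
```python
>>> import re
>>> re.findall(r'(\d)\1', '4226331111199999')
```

['2', '3', '1', '1', '9', '9']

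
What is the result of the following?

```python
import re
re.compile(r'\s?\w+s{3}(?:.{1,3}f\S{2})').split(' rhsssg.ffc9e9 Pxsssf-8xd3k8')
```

The string is cut at each match, leaving 2 pieces.

['', 'e9 Pxsssf-8xd3k8']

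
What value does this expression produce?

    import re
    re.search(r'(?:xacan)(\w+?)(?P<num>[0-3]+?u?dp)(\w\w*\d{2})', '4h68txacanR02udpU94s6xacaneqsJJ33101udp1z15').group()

'xacanR02udpU94s6xacaneqsJJ33101udp1z15'

The match spans [5:43] → 'xacanR02udpU94s6xacaneqsJJ33101udp1z15'.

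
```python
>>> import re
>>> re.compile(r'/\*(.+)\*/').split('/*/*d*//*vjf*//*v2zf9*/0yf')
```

Because the pattern has a capturing group, `split` also inserts each captured text between the pieces.

['', '/*d*//*vjf*//*v2zf9', '0yf']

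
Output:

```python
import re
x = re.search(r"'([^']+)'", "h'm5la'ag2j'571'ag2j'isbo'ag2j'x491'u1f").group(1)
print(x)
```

m5la

`re.search` tries every starting position until one works.
The match spans [1:7] → "'m5la'".
Captured: group 1 = 'm5la'.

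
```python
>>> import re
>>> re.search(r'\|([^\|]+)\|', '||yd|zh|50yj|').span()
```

The match spans [1:5] → '|yd|'.

(1, 5)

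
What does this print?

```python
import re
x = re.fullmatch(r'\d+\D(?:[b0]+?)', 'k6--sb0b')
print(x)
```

None

The pattern matches one or more of a digit; then a non-digit; then one or more of one of [b0] (lazy) (non-capturing group).
`re.fullmatch` requires the pattern to consume the entire string.
Here there's no way to consume every character, so the call returns None.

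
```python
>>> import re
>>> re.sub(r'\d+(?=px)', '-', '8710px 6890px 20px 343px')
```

'-px -px -px -px'

The positive lookaround only admits positions where the adjacent text matches; those characters stay outside the span.
Matches: at [0:4] → '8710'; at [7:11] → '6890'; at [14:16] → '20'; at [19:22] → '343'.
`sub` substitutes '-' at each match site.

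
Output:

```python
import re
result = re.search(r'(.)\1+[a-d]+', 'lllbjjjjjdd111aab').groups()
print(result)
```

('l',)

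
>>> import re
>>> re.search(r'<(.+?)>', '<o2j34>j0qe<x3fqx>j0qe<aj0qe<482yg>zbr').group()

'<o2j34>'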